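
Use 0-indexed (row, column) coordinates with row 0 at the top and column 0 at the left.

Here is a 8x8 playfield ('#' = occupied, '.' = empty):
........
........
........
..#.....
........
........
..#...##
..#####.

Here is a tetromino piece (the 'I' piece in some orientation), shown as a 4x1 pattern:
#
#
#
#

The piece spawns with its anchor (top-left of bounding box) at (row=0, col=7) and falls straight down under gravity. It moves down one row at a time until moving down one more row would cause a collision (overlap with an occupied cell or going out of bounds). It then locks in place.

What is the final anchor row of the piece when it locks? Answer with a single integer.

Answer: 2

Derivation:
Spawn at (row=0, col=7). Try each row:
  row 0: fits
  row 1: fits
  row 2: fits
  row 3: blocked -> lock at row 2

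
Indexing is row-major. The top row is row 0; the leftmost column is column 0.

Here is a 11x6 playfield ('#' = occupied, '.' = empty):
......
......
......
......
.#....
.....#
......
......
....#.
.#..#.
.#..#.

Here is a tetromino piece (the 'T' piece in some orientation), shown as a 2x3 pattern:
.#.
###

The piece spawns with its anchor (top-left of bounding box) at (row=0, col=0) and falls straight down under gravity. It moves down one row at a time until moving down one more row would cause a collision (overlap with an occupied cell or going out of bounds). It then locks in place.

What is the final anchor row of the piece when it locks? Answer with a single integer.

Spawn at (row=0, col=0). Try each row:
  row 0: fits
  row 1: fits
  row 2: fits
  row 3: blocked -> lock at row 2

Answer: 2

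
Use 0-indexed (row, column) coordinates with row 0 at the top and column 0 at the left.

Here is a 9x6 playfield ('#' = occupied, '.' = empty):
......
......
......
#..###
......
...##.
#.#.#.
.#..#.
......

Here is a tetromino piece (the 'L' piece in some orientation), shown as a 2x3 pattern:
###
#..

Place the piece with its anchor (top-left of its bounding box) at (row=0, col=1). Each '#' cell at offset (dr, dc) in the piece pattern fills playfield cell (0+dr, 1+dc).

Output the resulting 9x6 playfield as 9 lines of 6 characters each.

Answer: .###..
.#....
......
#..###
......
...##.
#.#.#.
.#..#.
......

Derivation:
Fill (0+0,1+0) = (0,1)
Fill (0+0,1+1) = (0,2)
Fill (0+0,1+2) = (0,3)
Fill (0+1,1+0) = (1,1)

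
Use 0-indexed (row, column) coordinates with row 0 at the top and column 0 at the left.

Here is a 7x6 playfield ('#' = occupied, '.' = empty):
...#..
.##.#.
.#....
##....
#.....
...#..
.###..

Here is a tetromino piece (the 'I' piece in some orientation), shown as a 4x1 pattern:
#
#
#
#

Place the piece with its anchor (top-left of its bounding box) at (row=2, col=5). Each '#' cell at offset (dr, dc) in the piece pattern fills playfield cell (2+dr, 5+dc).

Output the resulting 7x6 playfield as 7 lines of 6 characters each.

Fill (2+0,5+0) = (2,5)
Fill (2+1,5+0) = (3,5)
Fill (2+2,5+0) = (4,5)
Fill (2+3,5+0) = (5,5)

Answer: ...#..
.##.#.
.#...#
##...#
#....#
...#.#
.###..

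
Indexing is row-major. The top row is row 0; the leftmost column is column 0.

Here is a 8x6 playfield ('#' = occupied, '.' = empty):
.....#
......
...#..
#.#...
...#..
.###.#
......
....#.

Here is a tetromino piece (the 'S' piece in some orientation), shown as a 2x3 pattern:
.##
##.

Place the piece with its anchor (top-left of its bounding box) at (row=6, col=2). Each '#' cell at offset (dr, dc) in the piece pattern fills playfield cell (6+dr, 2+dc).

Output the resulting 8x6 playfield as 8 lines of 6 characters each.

Answer: .....#
......
...#..
#.#...
...#..
.###.#
...##.
..###.

Derivation:
Fill (6+0,2+1) = (6,3)
Fill (6+0,2+2) = (6,4)
Fill (6+1,2+0) = (7,2)
Fill (6+1,2+1) = (7,3)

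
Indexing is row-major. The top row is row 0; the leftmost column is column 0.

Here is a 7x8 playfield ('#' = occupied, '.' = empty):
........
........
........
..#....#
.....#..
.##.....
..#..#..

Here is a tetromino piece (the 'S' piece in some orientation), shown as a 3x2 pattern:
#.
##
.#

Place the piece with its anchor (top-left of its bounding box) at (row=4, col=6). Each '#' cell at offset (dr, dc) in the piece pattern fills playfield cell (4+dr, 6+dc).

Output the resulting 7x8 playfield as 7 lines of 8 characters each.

Answer: ........
........
........
..#....#
.....##.
.##...##
..#..#.#

Derivation:
Fill (4+0,6+0) = (4,6)
Fill (4+1,6+0) = (5,6)
Fill (4+1,6+1) = (5,7)
Fill (4+2,6+1) = (6,7)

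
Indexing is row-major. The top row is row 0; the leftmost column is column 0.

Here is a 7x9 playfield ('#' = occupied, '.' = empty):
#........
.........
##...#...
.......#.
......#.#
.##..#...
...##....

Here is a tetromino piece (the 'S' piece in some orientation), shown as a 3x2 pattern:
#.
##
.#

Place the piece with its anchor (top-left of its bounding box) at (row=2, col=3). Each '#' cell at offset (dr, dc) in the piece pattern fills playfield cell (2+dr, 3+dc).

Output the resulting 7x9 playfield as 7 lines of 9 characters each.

Fill (2+0,3+0) = (2,3)
Fill (2+1,3+0) = (3,3)
Fill (2+1,3+1) = (3,4)
Fill (2+2,3+1) = (4,4)

Answer: #........
.........
##.#.#...
...##..#.
....#.#.#
.##..#...
...##....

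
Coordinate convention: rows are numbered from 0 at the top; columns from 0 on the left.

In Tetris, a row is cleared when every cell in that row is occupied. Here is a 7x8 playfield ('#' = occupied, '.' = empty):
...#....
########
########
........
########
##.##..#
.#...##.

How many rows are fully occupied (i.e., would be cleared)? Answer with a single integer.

Check each row:
  row 0: 7 empty cells -> not full
  row 1: 0 empty cells -> FULL (clear)
  row 2: 0 empty cells -> FULL (clear)
  row 3: 8 empty cells -> not full
  row 4: 0 empty cells -> FULL (clear)
  row 5: 3 empty cells -> not full
  row 6: 5 empty cells -> not full
Total rows cleared: 3

Answer: 3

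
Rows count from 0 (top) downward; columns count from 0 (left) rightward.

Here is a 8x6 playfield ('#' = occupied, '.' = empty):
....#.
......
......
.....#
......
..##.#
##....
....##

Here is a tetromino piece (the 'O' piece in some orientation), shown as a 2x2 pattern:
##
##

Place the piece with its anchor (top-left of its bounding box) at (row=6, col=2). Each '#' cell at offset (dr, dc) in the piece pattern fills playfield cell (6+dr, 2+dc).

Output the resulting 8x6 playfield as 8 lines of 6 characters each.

Fill (6+0,2+0) = (6,2)
Fill (6+0,2+1) = (6,3)
Fill (6+1,2+0) = (7,2)
Fill (6+1,2+1) = (7,3)

Answer: ....#.
......
......
.....#
......
..##.#
####..
..####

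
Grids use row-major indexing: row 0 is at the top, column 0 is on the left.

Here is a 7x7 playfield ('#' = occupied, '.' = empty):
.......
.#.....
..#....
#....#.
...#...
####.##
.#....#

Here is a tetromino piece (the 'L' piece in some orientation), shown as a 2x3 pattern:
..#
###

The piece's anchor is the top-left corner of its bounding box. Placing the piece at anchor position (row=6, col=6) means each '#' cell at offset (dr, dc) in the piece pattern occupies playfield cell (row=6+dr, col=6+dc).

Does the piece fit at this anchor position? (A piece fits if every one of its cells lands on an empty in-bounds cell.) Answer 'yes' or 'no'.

Answer: no

Derivation:
Check each piece cell at anchor (6, 6):
  offset (0,2) -> (6,8): out of bounds -> FAIL
  offset (1,0) -> (7,6): out of bounds -> FAIL
  offset (1,1) -> (7,7): out of bounds -> FAIL
  offset (1,2) -> (7,8): out of bounds -> FAIL
All cells valid: no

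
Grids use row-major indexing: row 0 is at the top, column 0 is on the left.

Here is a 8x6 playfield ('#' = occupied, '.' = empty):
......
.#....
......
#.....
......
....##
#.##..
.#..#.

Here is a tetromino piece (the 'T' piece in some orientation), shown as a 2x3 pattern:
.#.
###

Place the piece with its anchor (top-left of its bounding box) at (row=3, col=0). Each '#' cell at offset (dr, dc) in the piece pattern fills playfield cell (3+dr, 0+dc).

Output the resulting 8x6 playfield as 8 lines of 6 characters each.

Answer: ......
.#....
......
##....
###...
....##
#.##..
.#..#.

Derivation:
Fill (3+0,0+1) = (3,1)
Fill (3+1,0+0) = (4,0)
Fill (3+1,0+1) = (4,1)
Fill (3+1,0+2) = (4,2)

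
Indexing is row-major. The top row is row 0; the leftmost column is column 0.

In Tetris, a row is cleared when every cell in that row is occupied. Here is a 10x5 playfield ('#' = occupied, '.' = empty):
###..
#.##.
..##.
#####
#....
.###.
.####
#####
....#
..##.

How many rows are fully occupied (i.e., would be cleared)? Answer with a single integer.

Answer: 2

Derivation:
Check each row:
  row 0: 2 empty cells -> not full
  row 1: 2 empty cells -> not full
  row 2: 3 empty cells -> not full
  row 3: 0 empty cells -> FULL (clear)
  row 4: 4 empty cells -> not full
  row 5: 2 empty cells -> not full
  row 6: 1 empty cell -> not full
  row 7: 0 empty cells -> FULL (clear)
  row 8: 4 empty cells -> not full
  row 9: 3 empty cells -> not full
Total rows cleared: 2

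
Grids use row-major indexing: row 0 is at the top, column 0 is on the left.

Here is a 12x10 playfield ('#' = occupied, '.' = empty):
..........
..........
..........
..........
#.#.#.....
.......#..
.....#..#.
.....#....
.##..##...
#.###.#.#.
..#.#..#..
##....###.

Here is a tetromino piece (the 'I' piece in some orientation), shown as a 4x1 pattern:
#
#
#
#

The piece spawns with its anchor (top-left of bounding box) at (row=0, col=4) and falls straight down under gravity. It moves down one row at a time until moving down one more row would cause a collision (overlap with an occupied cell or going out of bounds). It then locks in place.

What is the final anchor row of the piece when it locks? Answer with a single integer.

Spawn at (row=0, col=4). Try each row:
  row 0: fits
  row 1: blocked -> lock at row 0

Answer: 0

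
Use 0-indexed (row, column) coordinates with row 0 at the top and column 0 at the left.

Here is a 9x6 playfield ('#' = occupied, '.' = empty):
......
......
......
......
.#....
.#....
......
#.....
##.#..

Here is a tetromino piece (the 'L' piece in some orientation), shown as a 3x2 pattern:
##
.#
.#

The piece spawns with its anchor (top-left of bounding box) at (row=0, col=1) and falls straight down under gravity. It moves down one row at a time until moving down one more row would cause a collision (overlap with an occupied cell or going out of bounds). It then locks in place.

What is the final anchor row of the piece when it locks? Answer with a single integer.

Answer: 3

Derivation:
Spawn at (row=0, col=1). Try each row:
  row 0: fits
  row 1: fits
  row 2: fits
  row 3: fits
  row 4: blocked -> lock at row 3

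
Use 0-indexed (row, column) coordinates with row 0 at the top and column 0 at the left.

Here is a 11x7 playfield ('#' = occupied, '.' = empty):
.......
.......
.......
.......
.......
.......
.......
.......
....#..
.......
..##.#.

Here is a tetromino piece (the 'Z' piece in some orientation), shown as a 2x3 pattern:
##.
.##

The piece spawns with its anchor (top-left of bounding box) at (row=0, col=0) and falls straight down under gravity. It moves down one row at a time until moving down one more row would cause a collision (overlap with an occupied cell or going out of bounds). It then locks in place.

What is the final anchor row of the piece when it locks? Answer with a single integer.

Spawn at (row=0, col=0). Try each row:
  row 0: fits
  row 1: fits
  row 2: fits
  row 3: fits
  row 4: fits
  row 5: fits
  row 6: fits
  row 7: fits
  row 8: fits
  row 9: blocked -> lock at row 8

Answer: 8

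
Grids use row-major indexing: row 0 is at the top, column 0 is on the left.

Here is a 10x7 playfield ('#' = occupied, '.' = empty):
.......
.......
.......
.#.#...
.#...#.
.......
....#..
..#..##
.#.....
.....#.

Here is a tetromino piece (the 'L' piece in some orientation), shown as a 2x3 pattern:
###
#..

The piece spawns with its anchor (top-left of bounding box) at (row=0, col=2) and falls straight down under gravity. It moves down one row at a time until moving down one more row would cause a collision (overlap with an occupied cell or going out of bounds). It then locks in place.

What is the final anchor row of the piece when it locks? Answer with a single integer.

Spawn at (row=0, col=2). Try each row:
  row 0: fits
  row 1: fits
  row 2: fits
  row 3: blocked -> lock at row 2

Answer: 2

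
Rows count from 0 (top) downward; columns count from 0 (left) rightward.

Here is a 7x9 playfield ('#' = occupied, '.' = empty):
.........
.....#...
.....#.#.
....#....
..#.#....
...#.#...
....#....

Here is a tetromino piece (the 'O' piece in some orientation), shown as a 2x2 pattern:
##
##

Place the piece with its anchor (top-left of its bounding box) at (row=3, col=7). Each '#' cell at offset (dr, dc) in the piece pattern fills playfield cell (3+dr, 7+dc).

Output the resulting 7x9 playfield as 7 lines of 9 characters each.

Answer: .........
.....#...
.....#.#.
....#..##
..#.#..##
...#.#...
....#....

Derivation:
Fill (3+0,7+0) = (3,7)
Fill (3+0,7+1) = (3,8)
Fill (3+1,7+0) = (4,7)
Fill (3+1,7+1) = (4,8)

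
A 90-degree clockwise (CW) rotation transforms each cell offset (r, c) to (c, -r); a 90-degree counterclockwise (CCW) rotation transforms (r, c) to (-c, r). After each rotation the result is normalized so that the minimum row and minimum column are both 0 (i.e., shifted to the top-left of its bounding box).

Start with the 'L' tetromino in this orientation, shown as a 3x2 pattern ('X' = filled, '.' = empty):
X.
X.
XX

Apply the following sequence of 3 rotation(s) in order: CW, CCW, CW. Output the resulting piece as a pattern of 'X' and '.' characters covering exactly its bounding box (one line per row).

Answer: XXX
X..

Derivation:
Start:
X.
X.
XX
After rotation 1 (CW):
XXX
X..
After rotation 2 (CCW):
X.
X.
XX
After rotation 3 (CW):
XXX
X..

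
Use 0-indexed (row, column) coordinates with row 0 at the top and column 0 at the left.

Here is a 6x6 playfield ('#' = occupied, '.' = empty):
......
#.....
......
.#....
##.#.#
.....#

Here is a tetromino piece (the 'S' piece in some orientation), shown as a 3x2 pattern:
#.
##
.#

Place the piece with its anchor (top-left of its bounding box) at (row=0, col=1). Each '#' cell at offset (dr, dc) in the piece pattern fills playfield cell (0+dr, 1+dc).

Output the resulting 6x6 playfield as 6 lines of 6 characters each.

Answer: .#....
###...
..#...
.#....
##.#.#
.....#

Derivation:
Fill (0+0,1+0) = (0,1)
Fill (0+1,1+0) = (1,1)
Fill (0+1,1+1) = (1,2)
Fill (0+2,1+1) = (2,2)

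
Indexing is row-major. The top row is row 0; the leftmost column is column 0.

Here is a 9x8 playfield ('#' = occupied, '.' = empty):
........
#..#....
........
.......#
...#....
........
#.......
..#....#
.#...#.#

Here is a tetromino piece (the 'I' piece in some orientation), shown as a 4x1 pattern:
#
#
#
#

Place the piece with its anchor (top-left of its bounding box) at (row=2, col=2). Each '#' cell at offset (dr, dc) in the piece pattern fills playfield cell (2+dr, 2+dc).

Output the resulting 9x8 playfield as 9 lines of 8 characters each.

Fill (2+0,2+0) = (2,2)
Fill (2+1,2+0) = (3,2)
Fill (2+2,2+0) = (4,2)
Fill (2+3,2+0) = (5,2)

Answer: ........
#..#....
..#.....
..#....#
..##....
..#.....
#.......
..#....#
.#...#.#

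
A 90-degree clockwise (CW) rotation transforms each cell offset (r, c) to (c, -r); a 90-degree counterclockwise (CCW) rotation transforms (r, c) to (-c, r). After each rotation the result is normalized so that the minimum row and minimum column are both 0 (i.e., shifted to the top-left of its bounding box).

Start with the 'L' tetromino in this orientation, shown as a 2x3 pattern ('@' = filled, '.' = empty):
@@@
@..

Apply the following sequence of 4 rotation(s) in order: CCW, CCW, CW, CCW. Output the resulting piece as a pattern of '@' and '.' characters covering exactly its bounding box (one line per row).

Answer: ..@
@@@

Derivation:
Start:
@@@
@..
After rotation 1 (CCW):
@.
@.
@@
After rotation 2 (CCW):
..@
@@@
After rotation 3 (CW):
@.
@.
@@
After rotation 4 (CCW):
..@
@@@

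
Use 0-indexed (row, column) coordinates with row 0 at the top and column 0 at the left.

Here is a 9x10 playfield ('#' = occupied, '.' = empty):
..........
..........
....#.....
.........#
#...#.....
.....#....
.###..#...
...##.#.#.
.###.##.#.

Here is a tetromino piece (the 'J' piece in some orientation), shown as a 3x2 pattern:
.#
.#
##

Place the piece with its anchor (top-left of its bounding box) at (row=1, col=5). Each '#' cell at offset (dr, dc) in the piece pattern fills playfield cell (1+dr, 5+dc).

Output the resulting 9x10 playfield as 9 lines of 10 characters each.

Fill (1+0,5+1) = (1,6)
Fill (1+1,5+1) = (2,6)
Fill (1+2,5+0) = (3,5)
Fill (1+2,5+1) = (3,6)

Answer: ..........
......#...
....#.#...
.....##..#
#...#.....
.....#....
.###..#...
...##.#.#.
.###.##.#.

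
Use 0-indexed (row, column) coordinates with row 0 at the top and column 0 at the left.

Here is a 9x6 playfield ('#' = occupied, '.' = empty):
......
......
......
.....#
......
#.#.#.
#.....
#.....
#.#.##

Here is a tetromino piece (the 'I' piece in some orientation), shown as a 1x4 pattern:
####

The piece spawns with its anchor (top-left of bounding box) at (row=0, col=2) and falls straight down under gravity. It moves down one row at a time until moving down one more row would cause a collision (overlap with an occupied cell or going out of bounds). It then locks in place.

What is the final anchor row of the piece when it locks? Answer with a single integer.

Spawn at (row=0, col=2). Try each row:
  row 0: fits
  row 1: fits
  row 2: fits
  row 3: blocked -> lock at row 2

Answer: 2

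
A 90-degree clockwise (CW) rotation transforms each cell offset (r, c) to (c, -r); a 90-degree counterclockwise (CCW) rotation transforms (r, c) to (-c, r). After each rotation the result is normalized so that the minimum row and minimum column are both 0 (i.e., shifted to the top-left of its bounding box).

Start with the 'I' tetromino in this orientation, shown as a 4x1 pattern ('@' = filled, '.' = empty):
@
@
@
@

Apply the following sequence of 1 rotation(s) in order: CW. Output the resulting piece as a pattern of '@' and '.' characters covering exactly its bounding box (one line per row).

Answer: @@@@

Derivation:
Start:
@
@
@
@
After rotation 1 (CW):
@@@@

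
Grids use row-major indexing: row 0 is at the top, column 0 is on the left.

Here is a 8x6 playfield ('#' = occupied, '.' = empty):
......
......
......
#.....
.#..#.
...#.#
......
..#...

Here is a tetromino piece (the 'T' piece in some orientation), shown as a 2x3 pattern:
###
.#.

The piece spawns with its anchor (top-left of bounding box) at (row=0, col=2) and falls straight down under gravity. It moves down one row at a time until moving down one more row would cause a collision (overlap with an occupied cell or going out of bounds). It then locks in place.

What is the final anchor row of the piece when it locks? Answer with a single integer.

Answer: 3

Derivation:
Spawn at (row=0, col=2). Try each row:
  row 0: fits
  row 1: fits
  row 2: fits
  row 3: fits
  row 4: blocked -> lock at row 3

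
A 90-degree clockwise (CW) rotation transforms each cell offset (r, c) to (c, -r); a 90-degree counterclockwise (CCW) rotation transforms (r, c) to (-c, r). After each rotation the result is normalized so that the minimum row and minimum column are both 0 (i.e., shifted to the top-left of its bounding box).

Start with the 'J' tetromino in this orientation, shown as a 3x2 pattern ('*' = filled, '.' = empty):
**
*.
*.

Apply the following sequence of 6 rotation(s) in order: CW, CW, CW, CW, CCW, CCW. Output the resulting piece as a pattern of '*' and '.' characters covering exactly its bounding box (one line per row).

Start:
**
*.
*.
After rotation 1 (CW):
***
..*
After rotation 2 (CW):
.*
.*
**
After rotation 3 (CW):
*..
***
After rotation 4 (CW):
**
*.
*.
After rotation 5 (CCW):
*..
***
After rotation 6 (CCW):
.*
.*
**

Answer: .*
.*
**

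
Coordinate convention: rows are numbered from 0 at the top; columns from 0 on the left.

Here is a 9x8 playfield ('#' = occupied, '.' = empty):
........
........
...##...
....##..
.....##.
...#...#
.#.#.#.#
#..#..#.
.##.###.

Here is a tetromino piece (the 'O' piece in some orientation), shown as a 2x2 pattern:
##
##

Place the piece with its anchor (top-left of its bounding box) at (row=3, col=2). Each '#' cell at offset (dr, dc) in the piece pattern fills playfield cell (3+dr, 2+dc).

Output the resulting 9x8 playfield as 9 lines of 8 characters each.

Fill (3+0,2+0) = (3,2)
Fill (3+0,2+1) = (3,3)
Fill (3+1,2+0) = (4,2)
Fill (3+1,2+1) = (4,3)

Answer: ........
........
...##...
..####..
..##.##.
...#...#
.#.#.#.#
#..#..#.
.##.###.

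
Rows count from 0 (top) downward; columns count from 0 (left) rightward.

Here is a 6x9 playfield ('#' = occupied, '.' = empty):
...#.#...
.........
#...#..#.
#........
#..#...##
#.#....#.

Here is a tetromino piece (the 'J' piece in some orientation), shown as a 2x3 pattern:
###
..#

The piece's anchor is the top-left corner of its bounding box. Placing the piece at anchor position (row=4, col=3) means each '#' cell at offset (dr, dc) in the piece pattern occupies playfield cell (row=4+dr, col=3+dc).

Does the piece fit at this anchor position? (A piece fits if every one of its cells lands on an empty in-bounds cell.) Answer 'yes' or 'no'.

Check each piece cell at anchor (4, 3):
  offset (0,0) -> (4,3): occupied ('#') -> FAIL
  offset (0,1) -> (4,4): empty -> OK
  offset (0,2) -> (4,5): empty -> OK
  offset (1,2) -> (5,5): empty -> OK
All cells valid: no

Answer: no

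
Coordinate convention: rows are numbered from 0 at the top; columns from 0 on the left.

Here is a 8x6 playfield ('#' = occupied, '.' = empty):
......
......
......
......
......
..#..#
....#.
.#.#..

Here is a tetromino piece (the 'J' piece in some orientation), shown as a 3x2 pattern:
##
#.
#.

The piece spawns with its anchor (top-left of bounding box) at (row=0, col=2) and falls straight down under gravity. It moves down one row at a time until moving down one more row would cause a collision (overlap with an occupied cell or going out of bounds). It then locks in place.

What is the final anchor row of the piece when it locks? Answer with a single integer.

Answer: 2

Derivation:
Spawn at (row=0, col=2). Try each row:
  row 0: fits
  row 1: fits
  row 2: fits
  row 3: blocked -> lock at row 2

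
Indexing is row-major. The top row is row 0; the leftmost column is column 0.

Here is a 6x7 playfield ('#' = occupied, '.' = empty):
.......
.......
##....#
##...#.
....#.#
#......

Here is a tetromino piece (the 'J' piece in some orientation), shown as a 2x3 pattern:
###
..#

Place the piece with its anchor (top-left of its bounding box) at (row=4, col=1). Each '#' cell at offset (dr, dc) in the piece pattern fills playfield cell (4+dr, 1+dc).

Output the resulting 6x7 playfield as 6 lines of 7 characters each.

Fill (4+0,1+0) = (4,1)
Fill (4+0,1+1) = (4,2)
Fill (4+0,1+2) = (4,3)
Fill (4+1,1+2) = (5,3)

Answer: .......
.......
##....#
##...#.
.####.#
#..#...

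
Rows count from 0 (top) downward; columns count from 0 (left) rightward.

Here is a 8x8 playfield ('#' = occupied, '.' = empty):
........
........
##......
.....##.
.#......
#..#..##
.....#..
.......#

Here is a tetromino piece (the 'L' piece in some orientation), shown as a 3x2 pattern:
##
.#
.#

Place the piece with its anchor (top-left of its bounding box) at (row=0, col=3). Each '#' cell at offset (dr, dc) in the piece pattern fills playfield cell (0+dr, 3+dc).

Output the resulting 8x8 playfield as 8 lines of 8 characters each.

Answer: ...##...
....#...
##..#...
.....##.
.#......
#..#..##
.....#..
.......#

Derivation:
Fill (0+0,3+0) = (0,3)
Fill (0+0,3+1) = (0,4)
Fill (0+1,3+1) = (1,4)
Fill (0+2,3+1) = (2,4)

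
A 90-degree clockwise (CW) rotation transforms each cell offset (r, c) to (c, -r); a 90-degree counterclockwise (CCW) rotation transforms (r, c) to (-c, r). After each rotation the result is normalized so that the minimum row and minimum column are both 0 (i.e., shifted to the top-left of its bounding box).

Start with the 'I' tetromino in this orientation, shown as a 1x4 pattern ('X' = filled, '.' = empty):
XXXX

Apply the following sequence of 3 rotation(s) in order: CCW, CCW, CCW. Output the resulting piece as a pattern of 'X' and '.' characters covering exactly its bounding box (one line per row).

Answer: X
X
X
X

Derivation:
Start:
XXXX
After rotation 1 (CCW):
X
X
X
X
After rotation 2 (CCW):
XXXX
After rotation 3 (CCW):
X
X
X
X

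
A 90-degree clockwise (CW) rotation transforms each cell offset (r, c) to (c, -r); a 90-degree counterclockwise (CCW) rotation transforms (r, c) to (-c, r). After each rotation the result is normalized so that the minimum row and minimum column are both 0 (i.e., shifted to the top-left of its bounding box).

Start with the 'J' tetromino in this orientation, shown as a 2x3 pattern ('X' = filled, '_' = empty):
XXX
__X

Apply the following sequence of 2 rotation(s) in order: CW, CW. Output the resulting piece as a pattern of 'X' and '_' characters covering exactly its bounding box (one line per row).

Start:
XXX
__X
After rotation 1 (CW):
_X
_X
XX
After rotation 2 (CW):
X__
XXX

Answer: X__
XXX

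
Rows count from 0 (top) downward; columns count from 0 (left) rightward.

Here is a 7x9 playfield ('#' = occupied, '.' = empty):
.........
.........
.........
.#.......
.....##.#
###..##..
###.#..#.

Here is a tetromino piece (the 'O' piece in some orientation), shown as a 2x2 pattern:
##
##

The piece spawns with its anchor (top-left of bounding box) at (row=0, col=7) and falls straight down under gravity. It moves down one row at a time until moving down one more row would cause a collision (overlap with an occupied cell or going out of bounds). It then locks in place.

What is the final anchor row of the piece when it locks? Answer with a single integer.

Spawn at (row=0, col=7). Try each row:
  row 0: fits
  row 1: fits
  row 2: fits
  row 3: blocked -> lock at row 2

Answer: 2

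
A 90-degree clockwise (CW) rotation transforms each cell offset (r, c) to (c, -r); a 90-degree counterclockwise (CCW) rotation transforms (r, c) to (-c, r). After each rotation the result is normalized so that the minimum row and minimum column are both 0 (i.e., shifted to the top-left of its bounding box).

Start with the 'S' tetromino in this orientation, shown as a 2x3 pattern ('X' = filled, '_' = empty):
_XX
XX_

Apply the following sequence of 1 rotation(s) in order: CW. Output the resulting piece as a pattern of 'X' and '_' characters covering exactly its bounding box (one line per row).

Start:
_XX
XX_
After rotation 1 (CW):
X_
XX
_X

Answer: X_
XX
_X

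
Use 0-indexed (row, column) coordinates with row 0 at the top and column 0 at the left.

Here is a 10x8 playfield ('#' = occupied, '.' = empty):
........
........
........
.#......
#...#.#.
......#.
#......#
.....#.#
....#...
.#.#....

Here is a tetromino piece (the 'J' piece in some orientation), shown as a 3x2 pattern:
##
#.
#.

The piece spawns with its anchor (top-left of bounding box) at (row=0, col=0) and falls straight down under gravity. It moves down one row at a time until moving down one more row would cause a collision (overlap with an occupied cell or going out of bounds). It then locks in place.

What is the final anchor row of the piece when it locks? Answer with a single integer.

Spawn at (row=0, col=0). Try each row:
  row 0: fits
  row 1: fits
  row 2: blocked -> lock at row 1

Answer: 1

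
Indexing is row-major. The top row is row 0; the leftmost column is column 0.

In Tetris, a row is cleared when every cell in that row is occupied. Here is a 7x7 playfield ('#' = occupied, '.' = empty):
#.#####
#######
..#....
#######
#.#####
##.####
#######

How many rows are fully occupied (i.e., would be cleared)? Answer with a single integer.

Answer: 3

Derivation:
Check each row:
  row 0: 1 empty cell -> not full
  row 1: 0 empty cells -> FULL (clear)
  row 2: 6 empty cells -> not full
  row 3: 0 empty cells -> FULL (clear)
  row 4: 1 empty cell -> not full
  row 5: 1 empty cell -> not full
  row 6: 0 empty cells -> FULL (clear)
Total rows cleared: 3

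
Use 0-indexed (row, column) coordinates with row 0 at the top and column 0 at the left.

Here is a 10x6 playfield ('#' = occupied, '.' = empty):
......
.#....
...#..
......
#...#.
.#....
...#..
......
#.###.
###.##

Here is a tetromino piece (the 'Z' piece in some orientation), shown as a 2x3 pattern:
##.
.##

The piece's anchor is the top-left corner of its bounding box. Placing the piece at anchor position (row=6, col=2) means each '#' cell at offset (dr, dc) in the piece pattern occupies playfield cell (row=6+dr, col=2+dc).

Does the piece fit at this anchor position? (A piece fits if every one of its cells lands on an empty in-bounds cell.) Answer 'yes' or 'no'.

Check each piece cell at anchor (6, 2):
  offset (0,0) -> (6,2): empty -> OK
  offset (0,1) -> (6,3): occupied ('#') -> FAIL
  offset (1,1) -> (7,3): empty -> OK
  offset (1,2) -> (7,4): empty -> OK
All cells valid: no

Answer: no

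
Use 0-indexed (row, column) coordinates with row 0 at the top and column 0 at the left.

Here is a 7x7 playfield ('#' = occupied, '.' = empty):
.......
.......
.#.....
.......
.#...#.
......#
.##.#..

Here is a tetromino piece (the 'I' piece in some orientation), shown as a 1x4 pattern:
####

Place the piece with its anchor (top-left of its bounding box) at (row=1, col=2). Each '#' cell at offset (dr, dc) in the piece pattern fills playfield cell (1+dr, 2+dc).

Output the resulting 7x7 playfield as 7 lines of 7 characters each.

Fill (1+0,2+0) = (1,2)
Fill (1+0,2+1) = (1,3)
Fill (1+0,2+2) = (1,4)
Fill (1+0,2+3) = (1,5)

Answer: .......
..####.
.#.....
.......
.#...#.
......#
.##.#..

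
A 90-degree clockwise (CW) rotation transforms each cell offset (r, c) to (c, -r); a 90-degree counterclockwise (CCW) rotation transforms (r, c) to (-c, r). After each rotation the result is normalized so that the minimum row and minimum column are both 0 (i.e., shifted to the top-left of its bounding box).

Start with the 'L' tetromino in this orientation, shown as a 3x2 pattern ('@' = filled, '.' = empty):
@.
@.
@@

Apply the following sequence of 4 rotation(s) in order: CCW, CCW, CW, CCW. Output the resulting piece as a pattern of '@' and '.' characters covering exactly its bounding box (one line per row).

Answer: @@
.@
.@

Derivation:
Start:
@.
@.
@@
After rotation 1 (CCW):
..@
@@@
After rotation 2 (CCW):
@@
.@
.@
After rotation 3 (CW):
..@
@@@
After rotation 4 (CCW):
@@
.@
.@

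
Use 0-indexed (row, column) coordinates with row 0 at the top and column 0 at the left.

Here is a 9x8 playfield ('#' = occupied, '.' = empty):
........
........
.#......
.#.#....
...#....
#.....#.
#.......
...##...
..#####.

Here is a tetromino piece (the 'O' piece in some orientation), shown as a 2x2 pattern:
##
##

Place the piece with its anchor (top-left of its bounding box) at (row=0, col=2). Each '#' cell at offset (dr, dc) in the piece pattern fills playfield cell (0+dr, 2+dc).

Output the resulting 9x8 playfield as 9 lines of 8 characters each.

Fill (0+0,2+0) = (0,2)
Fill (0+0,2+1) = (0,3)
Fill (0+1,2+0) = (1,2)
Fill (0+1,2+1) = (1,3)

Answer: ..##....
..##....
.#......
.#.#....
...#....
#.....#.
#.......
...##...
..#####.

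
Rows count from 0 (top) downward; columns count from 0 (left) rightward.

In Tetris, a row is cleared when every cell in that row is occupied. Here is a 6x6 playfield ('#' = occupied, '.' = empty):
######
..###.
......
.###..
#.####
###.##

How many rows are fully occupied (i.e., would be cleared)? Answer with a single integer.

Check each row:
  row 0: 0 empty cells -> FULL (clear)
  row 1: 3 empty cells -> not full
  row 2: 6 empty cells -> not full
  row 3: 3 empty cells -> not full
  row 4: 1 empty cell -> not full
  row 5: 1 empty cell -> not full
Total rows cleared: 1

Answer: 1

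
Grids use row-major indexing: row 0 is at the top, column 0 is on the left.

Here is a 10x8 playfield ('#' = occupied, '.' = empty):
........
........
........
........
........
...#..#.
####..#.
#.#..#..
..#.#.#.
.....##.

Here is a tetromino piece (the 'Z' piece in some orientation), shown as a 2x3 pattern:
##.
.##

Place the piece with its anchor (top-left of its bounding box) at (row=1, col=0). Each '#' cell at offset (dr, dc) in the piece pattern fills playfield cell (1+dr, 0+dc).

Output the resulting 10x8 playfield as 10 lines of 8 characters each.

Fill (1+0,0+0) = (1,0)
Fill (1+0,0+1) = (1,1)
Fill (1+1,0+1) = (2,1)
Fill (1+1,0+2) = (2,2)

Answer: ........
##......
.##.....
........
........
...#..#.
####..#.
#.#..#..
..#.#.#.
.....##.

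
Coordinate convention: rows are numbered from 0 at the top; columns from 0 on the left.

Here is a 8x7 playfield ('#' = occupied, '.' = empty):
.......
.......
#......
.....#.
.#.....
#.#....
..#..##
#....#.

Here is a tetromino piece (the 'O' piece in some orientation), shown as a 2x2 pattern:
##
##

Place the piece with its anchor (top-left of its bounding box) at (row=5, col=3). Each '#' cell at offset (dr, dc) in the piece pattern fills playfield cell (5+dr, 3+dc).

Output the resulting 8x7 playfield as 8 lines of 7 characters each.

Answer: .......
.......
#......
.....#.
.#.....
#.###..
..#####
#....#.

Derivation:
Fill (5+0,3+0) = (5,3)
Fill (5+0,3+1) = (5,4)
Fill (5+1,3+0) = (6,3)
Fill (5+1,3+1) = (6,4)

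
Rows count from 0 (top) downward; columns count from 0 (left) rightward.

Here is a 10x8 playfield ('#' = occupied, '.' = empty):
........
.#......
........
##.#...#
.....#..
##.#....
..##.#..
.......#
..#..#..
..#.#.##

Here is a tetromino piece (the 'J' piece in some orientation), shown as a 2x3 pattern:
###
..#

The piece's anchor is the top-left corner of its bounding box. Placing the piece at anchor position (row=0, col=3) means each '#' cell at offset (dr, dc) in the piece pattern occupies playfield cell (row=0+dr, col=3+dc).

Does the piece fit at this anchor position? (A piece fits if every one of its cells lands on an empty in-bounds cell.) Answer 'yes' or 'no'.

Answer: yes

Derivation:
Check each piece cell at anchor (0, 3):
  offset (0,0) -> (0,3): empty -> OK
  offset (0,1) -> (0,4): empty -> OK
  offset (0,2) -> (0,5): empty -> OK
  offset (1,2) -> (1,5): empty -> OK
All cells valid: yes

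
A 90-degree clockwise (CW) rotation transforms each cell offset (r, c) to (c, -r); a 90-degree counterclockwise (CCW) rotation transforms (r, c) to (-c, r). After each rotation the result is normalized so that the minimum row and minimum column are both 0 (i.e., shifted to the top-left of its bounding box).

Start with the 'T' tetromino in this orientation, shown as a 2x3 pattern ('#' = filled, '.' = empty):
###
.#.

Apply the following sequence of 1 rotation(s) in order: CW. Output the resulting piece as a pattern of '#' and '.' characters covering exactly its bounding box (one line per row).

Answer: .#
##
.#

Derivation:
Start:
###
.#.
After rotation 1 (CW):
.#
##
.#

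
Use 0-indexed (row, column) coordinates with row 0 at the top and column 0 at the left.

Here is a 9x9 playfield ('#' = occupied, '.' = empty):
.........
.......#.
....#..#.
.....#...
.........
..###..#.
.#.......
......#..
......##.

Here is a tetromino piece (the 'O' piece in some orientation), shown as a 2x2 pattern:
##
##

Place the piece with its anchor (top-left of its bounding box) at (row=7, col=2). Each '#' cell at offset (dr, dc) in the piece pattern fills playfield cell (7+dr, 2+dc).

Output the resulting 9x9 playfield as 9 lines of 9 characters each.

Fill (7+0,2+0) = (7,2)
Fill (7+0,2+1) = (7,3)
Fill (7+1,2+0) = (8,2)
Fill (7+1,2+1) = (8,3)

Answer: .........
.......#.
....#..#.
.....#...
.........
..###..#.
.#.......
..##..#..
..##..##.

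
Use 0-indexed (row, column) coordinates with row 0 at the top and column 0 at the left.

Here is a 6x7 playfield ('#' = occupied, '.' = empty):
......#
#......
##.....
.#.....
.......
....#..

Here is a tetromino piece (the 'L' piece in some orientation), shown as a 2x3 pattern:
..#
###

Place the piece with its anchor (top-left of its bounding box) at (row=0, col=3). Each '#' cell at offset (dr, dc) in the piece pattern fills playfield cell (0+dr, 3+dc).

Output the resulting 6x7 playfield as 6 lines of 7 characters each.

Answer: .....##
#..###.
##.....
.#.....
.......
....#..

Derivation:
Fill (0+0,3+2) = (0,5)
Fill (0+1,3+0) = (1,3)
Fill (0+1,3+1) = (1,4)
Fill (0+1,3+2) = (1,5)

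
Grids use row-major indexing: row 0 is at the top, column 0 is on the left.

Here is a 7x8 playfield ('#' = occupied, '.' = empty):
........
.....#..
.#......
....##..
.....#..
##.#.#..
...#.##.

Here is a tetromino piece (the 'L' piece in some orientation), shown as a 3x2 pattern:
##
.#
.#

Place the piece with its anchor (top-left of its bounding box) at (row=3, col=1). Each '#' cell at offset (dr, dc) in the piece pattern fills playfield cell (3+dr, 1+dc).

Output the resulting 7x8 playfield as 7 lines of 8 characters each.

Answer: ........
.....#..
.#......
.##.##..
..#..#..
####.#..
...#.##.

Derivation:
Fill (3+0,1+0) = (3,1)
Fill (3+0,1+1) = (3,2)
Fill (3+1,1+1) = (4,2)
Fill (3+2,1+1) = (5,2)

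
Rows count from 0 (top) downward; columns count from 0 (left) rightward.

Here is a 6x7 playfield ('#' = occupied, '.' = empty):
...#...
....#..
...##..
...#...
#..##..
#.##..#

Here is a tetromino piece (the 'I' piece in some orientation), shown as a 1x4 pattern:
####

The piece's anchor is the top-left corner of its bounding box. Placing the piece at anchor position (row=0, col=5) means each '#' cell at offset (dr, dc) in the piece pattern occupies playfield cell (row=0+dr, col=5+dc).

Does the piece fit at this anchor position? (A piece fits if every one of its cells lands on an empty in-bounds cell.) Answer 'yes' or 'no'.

Answer: no

Derivation:
Check each piece cell at anchor (0, 5):
  offset (0,0) -> (0,5): empty -> OK
  offset (0,1) -> (0,6): empty -> OK
  offset (0,2) -> (0,7): out of bounds -> FAIL
  offset (0,3) -> (0,8): out of bounds -> FAIL
All cells valid: no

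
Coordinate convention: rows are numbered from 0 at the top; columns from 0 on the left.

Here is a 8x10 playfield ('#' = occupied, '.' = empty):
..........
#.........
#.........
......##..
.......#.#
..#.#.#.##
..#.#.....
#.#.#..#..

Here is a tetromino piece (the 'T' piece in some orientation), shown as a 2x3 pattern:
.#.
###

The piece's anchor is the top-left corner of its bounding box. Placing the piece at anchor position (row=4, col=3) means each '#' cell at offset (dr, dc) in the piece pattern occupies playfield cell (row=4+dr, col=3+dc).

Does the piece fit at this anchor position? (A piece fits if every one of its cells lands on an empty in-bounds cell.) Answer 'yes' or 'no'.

Check each piece cell at anchor (4, 3):
  offset (0,1) -> (4,4): empty -> OK
  offset (1,0) -> (5,3): empty -> OK
  offset (1,1) -> (5,4): occupied ('#') -> FAIL
  offset (1,2) -> (5,5): empty -> OK
All cells valid: no

Answer: no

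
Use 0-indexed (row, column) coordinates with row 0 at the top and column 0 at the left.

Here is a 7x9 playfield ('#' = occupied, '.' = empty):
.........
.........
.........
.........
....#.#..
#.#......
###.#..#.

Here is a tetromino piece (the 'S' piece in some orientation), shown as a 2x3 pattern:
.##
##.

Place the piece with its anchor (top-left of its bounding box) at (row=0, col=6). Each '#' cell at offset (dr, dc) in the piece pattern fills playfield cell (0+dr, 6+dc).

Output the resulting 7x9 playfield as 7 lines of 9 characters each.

Answer: .......##
......##.
.........
.........
....#.#..
#.#......
###.#..#.

Derivation:
Fill (0+0,6+1) = (0,7)
Fill (0+0,6+2) = (0,8)
Fill (0+1,6+0) = (1,6)
Fill (0+1,6+1) = (1,7)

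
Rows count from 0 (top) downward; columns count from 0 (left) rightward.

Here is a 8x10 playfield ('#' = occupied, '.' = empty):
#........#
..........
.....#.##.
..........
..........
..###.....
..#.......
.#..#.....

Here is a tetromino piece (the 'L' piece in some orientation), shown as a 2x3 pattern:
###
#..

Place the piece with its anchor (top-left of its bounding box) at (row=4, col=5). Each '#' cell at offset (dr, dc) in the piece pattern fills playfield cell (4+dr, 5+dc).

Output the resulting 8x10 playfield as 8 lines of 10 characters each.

Fill (4+0,5+0) = (4,5)
Fill (4+0,5+1) = (4,6)
Fill (4+0,5+2) = (4,7)
Fill (4+1,5+0) = (5,5)

Answer: #........#
..........
.....#.##.
..........
.....###..
..####....
..#.......
.#..#.....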